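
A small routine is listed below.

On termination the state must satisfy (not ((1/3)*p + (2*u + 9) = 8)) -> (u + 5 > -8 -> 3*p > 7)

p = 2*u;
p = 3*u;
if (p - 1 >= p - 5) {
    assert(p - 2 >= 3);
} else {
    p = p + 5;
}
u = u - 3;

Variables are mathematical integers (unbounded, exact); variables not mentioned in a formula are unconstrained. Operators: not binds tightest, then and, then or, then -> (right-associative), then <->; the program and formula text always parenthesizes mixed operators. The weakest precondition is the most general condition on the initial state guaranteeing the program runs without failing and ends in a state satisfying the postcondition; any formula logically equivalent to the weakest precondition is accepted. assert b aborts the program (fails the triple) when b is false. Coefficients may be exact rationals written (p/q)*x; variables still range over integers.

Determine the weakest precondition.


Working backward. After the program, the postcondition (not ((1/3)*p + (2*u + 9) = 8)) -> (u + 5 > -8 -> 3*p > 7) must hold; in canonical form it is (not ((1/3)*p + 2*u = -1)) -> (u > -13 -> 3*p > 7).
Before u := u - 3: (not ((1/3)*p + 2*u = 5)) -> (u > -10 -> 3*p > 7)
Then branch requires p >= 5 and ((not ((1/3)*p + 2*u = 5)) -> (u > -10 -> 3*p > 7)); else branch requires (not ((1/3)*p + 2*u = 10/3)) -> (u > -10 -> 3*p > -8).
Before the if: p >= 5 and ((not ((1/3)*p + 2*u = 5)) -> (u > -10 -> 3*p > 7))
Before p := 3*u: 3*u >= 5 and ((not (3*u = 5)) -> (u > -10 -> 9*u > 7))
Before p := 2*u: 3*u >= 5 and ((not (3*u = 5)) -> (u > -10 -> 9*u > 7))
Answer: WP = 3*u >= 5 and ((not (3*u = 5)) -> (u > -10 -> 9*u > 7))


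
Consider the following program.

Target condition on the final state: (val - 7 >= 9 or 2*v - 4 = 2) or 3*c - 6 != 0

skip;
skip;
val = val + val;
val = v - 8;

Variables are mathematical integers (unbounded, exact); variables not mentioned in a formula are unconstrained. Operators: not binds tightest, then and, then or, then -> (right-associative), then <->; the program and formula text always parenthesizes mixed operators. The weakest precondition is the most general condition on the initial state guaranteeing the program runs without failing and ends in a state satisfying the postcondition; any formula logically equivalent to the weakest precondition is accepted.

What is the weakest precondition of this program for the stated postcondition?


Working backward. After the program, the postcondition (val - 7 >= 9 or 2*v - 4 = 2) or 3*c - 6 != 0 must hold; in canonical form it is val >= 16 or 2*v = 6 or 3*c != 6.
Before val := v - 8: v >= 24 or 2*v = 6 or 3*c != 6
Before val := val + val: v >= 24 or 2*v = 6 or 3*c != 6
Before skip: v >= 24 or 2*v = 6 or 3*c != 6
Before skip: v >= 24 or 2*v = 6 or 3*c != 6
Answer: WP = v >= 24 or 2*v = 6 or 3*c != 6


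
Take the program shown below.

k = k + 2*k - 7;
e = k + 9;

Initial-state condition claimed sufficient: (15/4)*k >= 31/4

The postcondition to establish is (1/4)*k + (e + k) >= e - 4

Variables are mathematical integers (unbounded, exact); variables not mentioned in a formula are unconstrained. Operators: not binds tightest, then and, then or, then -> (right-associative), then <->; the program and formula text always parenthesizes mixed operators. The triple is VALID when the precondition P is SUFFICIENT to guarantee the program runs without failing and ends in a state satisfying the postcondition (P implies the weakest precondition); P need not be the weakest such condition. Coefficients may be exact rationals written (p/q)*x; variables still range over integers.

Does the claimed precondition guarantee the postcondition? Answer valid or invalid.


Working backward. After the program, the postcondition (1/4)*k + (e + k) >= e - 4 must hold; in canonical form it is (5/4)*k >= -4.
Before e := k + 9: (5/4)*k >= -4
Before k := k + 2*k - 7: (15/4)*k >= 19/4
The weakest precondition is (15/4)*k >= 19/4.
Check whether (15/4)*k >= 31/4 implies it.
Every state satisfying the precondition satisfies the weakest precondition: the implication holds.
Answer: valid


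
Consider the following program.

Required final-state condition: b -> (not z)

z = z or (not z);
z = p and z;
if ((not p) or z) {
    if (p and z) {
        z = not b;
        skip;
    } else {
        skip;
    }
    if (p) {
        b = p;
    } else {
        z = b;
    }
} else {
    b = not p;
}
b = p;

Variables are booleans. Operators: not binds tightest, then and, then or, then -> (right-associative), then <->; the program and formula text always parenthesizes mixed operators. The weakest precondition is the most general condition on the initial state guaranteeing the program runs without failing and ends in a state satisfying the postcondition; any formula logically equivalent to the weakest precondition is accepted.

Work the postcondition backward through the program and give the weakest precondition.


Working backward. After the program, b -> (not z) must hold.
Before b := p: p -> (not z)
Then branch requires ((p and z) -> ((p -> (p -> b)) and ((not p) -> (p -> (not b))))) and ((not (p and z)) -> ((p -> (p -> (not z))) and ((not p) -> (p -> (not b))))); else branch requires p -> (not z).
Before the if: (((not p) or z) -> (((p and z) -> ((p -> (p -> b)) and ((not p) -> (p -> (not b))))) and ((not (p and z)) -> ((p -> (p -> (not z))) and ((not p) -> (p -> (not b))))))) and ((not ((not p) or z)) -> (p -> (not z)))
Before z := p and z: (((not p) or (p and z)) -> (((p and z) -> ((p -> (p -> b)) and ((not p) -> (p -> (not b))))) and ((not (p and z)) -> ((p -> (p -> (not (p and z)))) and ((not p) -> (p -> (not b))))))) and ((not ((not p) or (p and z))) -> (p -> (not (p and z))))
Before z := z or (not z): (p -> ((p -> (p -> b)) and ((not p) -> (p -> (not b))))) and ((not p) -> ((p -> (p -> (not p))) and ((not p) -> (p -> (not b)))))
Answer: WP = (p -> ((p -> (p -> b)) and ((not p) -> (p -> (not b))))) and ((not p) -> ((p -> (p -> (not p))) and ((not p) -> (p -> (not b)))))


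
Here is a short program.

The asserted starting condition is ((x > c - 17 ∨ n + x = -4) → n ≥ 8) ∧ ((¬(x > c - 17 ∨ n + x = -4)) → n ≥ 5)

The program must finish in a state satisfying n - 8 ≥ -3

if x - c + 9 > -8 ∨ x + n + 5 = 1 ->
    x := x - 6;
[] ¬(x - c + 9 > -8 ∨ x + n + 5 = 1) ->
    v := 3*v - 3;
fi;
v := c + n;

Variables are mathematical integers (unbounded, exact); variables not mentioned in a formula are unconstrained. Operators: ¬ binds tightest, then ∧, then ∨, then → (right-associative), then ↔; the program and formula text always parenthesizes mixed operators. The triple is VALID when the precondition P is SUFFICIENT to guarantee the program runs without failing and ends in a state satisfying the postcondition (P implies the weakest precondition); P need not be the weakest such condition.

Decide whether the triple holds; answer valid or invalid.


Working backward. After the program, the postcondition n - 8 ≥ -3 must hold; in canonical form it is n ≥ 5.
Before v := c + n: n ≥ 5
Then branch requires n ≥ 5; else branch requires n ≥ 5.
Before the if: ((x > c - 17 ∨ n + x = -4) → n ≥ 5) ∧ ((¬(x > c - 17 ∨ n + x = -4)) → n ≥ 5)
The weakest precondition is ((x > c - 17 ∨ n + x = -4) → n ≥ 5) ∧ ((¬(x > c - 17 ∨ n + x = -4)) → n ≥ 5).
Check whether ((x > c - 17 ∨ n + x = -4) → n ≥ 8) ∧ ((¬(x > c - 17 ∨ n + x = -4)) → n ≥ 5) implies it.
Every state satisfying the precondition satisfies the weakest precondition: the implication holds.
Answer: valid


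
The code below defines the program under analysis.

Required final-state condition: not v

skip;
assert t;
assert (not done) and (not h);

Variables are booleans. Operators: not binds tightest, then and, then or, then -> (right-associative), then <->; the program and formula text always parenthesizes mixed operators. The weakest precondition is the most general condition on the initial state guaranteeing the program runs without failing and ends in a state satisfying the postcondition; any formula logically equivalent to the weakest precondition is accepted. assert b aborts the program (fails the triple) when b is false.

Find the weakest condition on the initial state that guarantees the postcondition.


Working backward. After the program, not v must hold.
Before assert (not done) and (not h): (not done) and (not h) and (not v)
Before assert t: t and (not done) and (not h) and (not v)
Before skip: t and (not done) and (not h) and (not v)
Answer: WP = t and (not done) and (not h) and (not v)


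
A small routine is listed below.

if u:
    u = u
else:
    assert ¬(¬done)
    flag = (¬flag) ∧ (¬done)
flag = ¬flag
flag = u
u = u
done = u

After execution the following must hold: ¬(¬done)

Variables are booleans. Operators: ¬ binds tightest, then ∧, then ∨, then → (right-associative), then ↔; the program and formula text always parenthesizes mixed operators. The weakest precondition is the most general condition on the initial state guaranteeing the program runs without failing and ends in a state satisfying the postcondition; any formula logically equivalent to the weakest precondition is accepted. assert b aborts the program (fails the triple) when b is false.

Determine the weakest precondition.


Working backward. After the program, the postcondition ¬(¬done) must hold; in canonical form it is done.
Before done := u: u
Before u := u: u
Before flag := u: u
Before flag := ¬flag: u
Then branch requires u; else branch requires done ∧ u.
Before the if: (¬u) → (done ∧ u)
Answer: WP = (¬u) → (done ∧ u)


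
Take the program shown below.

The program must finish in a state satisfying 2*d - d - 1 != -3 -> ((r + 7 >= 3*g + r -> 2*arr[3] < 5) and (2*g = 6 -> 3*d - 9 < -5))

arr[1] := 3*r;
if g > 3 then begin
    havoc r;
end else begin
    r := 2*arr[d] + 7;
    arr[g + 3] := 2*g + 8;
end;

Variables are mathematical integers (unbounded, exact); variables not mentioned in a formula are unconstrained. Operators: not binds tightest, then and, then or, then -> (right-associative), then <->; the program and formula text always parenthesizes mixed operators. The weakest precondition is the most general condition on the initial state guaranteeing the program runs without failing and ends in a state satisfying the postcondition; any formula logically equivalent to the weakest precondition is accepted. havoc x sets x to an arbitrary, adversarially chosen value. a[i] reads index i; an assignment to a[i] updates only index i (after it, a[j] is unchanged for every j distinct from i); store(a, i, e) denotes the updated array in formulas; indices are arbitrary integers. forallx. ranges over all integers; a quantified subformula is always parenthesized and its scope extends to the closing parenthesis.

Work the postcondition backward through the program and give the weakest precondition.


Working backward. After the program, the postcondition 2*d - d - 1 != -3 -> ((r + 7 >= 3*g + r -> 2*arr[3] < 5) and (2*g = 6 -> 3*d - 9 < -5)) must hold; in canonical form it is d != -2 -> ((3*g <= 7 -> 2*arr[3] < 5) and (2*g = 6 -> 3*d < 4)).
Then branch requires d != -2 -> ((3*g <= 7 -> 2*arr[3] < 5) and (2*g = 6 -> 3*d < 4)); else branch requires d != -2 -> ((3*g <= 7 -> 2*store(arr, g + 3, 2*g + 8)[3] < 5) and (2*g = 6 -> 3*d < 4)).
Before the if: (g > 3 -> (d != -2 -> ((3*g <= 7 -> 2*arr[3] < 5) and (2*g = 6 -> 3*d < 4)))) and ((not (g > 3)) -> (d != -2 -> ((3*g <= 7 -> 2*store(arr, g + 3, 2*g + 8)[3] < 5) and (2*g = 6 -> 3*d < 4))))
Before arr[1] := 3*r: (g > 3 -> (d != -2 -> ((3*g <= 7 -> 2*arr[3] < 5) and (2*g = 6 -> 3*d < 4)))) and ((not (g > 3)) -> (d != -2 -> ((3*g <= 7 -> 2*store(store(arr, 1, 3*r), g + 3, 2*g + 8)[3] < 5) and (2*g = 6 -> 3*d < 4))))
Answer: WP = (g > 3 -> (d != -2 -> ((3*g <= 7 -> 2*arr[3] < 5) and (2*g = 6 -> 3*d < 4)))) and ((not (g > 3)) -> (d != -2 -> ((3*g <= 7 -> 2*store(store(arr, 1, 3*r), g + 3, 2*g + 8)[3] < 5) and (2*g = 6 -> 3*d < 4))))


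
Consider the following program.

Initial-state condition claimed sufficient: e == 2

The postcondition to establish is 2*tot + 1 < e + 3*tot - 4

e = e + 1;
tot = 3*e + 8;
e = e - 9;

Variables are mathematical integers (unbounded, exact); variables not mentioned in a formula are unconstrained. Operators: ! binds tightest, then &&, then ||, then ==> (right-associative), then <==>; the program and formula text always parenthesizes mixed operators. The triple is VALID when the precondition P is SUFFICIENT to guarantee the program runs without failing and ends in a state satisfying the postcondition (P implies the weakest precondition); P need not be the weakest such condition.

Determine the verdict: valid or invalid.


Working backward. After the program, the postcondition 2*tot + 1 < e + 3*tot - 4 must hold; in canonical form it is e + tot > 5.
Before e := e - 9: e + tot > 14
Before tot := 3*e + 8: 4*e > 6
Before e := e + 1: 4*e > 2
The weakest precondition is 4*e > 2.
Check whether e == 2 implies it.
Every state satisfying the precondition satisfies the weakest precondition: the implication holds.
Answer: valid


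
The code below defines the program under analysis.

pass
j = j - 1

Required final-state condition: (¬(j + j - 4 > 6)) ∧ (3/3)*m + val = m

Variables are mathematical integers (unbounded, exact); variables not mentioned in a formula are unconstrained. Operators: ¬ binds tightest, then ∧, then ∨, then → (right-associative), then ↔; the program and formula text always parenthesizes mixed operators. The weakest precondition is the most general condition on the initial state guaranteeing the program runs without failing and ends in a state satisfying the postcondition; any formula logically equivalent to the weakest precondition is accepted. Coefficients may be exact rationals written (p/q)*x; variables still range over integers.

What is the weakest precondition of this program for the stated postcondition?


Working backward. After the program, the postcondition (¬(j + j - 4 > 6)) ∧ (3/3)*m + val = m must hold; in canonical form it is (¬(2*j > 10)) ∧ val = 0.
Before j := j - 1: (¬(2*j > 12)) ∧ val = 0
Before skip: (¬(2*j > 12)) ∧ val = 0
Answer: WP = (¬(2*j > 12)) ∧ val = 0


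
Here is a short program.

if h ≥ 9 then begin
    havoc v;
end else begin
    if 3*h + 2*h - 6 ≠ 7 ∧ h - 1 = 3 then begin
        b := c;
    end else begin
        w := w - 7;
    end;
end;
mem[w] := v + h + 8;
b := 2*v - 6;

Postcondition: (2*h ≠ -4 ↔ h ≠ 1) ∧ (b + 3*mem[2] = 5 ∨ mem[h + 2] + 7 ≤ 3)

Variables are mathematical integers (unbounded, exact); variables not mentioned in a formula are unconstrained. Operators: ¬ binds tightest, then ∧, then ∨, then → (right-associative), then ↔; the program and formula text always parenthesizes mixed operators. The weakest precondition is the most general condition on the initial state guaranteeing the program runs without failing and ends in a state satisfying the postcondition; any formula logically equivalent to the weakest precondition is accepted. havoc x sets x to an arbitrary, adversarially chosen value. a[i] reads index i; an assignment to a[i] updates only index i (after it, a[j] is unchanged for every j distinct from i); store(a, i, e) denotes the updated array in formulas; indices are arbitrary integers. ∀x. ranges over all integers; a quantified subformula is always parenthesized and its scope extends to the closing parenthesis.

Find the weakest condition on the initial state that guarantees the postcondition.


Working backward. After the program, the postcondition (2*h ≠ -4 ↔ h ≠ 1) ∧ (b + 3*mem[2] = 5 ∨ mem[h + 2] + 7 ≤ 3) must hold; in canonical form it is (2*h ≠ -4 ↔ h ≠ 1) ∧ (3*mem[2] + b = 5 ∨ mem[h + 2] ≤ -4).
Before b := 2*v - 6: (2*h ≠ -4 ↔ h ≠ 1) ∧ (3*mem[2] + 2*v = 11 ∨ mem[h + 2] ≤ -4)
Before mem[w] := v + h + 8: (2*h ≠ -4 ↔ h ≠ 1) ∧ (3*store(mem, w, h + v + 8)[2] + 2*v = 11 ∨ store(mem, w, h + v + 8)[h + 2] ≤ -4)
Then branch requires ∀v_1. ((2*h ≠ -4 ↔ h ≠ 1) ∧ (3*store(mem, w, h + v_1 + 8)[2] + 2*v_1 = 11 ∨ store(mem, w, h + v_1 + 8)[h + 2] ≤ -4)); else branch requires ((5*h ≠ 13 ∧ h = 4) → ((2*h ≠ -4 ↔ h ≠ 1) ∧ (3*store(mem, w, h + v + 8)[2] + 2*v = 11 ∨ store(mem, w, h + v + 8)[h + 2] ≤ -4))) ∧ ((¬(5*h ≠ 13 ∧ h = 4)) → ((2*h ≠ -4 ↔ h ≠ 1) ∧ (3*store(mem, w - 7, h + v + 8)[2] + 2*v = 11 ∨ store(mem, w - 7, h + v + 8)[h + 2] ≤ -4))).
Before the if: (h ≥ 9 → (∀v_1. ((2*h ≠ -4 ↔ h ≠ 1) ∧ (3*store(mem, w, h + v_1 + 8)[2] + 2*v_1 = 11 ∨ store(mem, w, h + v_1 + 8)[h + 2] ≤ -4)))) ∧ ((¬(h ≥ 9)) → (((5*h ≠ 13 ∧ h = 4) → ((2*h ≠ -4 ↔ h ≠ 1) ∧ (3*store(mem, w, h + v + 8)[2] + 2*v = 11 ∨ store(mem, w, h + v + 8)[h + 2] ≤ -4))) ∧ ((¬(5*h ≠ 13 ∧ h = 4)) → ((2*h ≠ -4 ↔ h ≠ 1) ∧ (3*store(mem, w - 7, h + v + 8)[2] + 2*v = 11 ∨ store(mem, w - 7, h + v + 8)[h + 2] ≤ -4)))))
Answer: WP = (h ≥ 9 → (∀v_1. ((2*h ≠ -4 ↔ h ≠ 1) ∧ (3*store(mem, w, h + v_1 + 8)[2] + 2*v_1 = 11 ∨ store(mem, w, h + v_1 + 8)[h + 2] ≤ -4)))) ∧ ((¬(h ≥ 9)) → (((5*h ≠ 13 ∧ h = 4) → ((2*h ≠ -4 ↔ h ≠ 1) ∧ (3*store(mem, w, h + v + 8)[2] + 2*v = 11 ∨ store(mem, w, h + v + 8)[h + 2] ≤ -4))) ∧ ((¬(5*h ≠ 13 ∧ h = 4)) → ((2*h ≠ -4 ↔ h ≠ 1) ∧ (3*store(mem, w - 7, h + v + 8)[2] + 2*v = 11 ∨ store(mem, w - 7, h + v + 8)[h + 2] ≤ -4)))))


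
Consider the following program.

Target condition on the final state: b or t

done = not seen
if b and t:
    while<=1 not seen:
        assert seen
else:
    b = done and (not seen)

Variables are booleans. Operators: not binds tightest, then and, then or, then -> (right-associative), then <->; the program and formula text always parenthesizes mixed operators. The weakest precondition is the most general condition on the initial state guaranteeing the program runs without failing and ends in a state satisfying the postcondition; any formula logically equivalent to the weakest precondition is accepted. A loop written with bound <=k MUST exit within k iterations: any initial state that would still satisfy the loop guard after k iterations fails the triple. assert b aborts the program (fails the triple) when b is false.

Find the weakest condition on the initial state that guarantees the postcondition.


Working backward. After the program, b or t must hold.
Then branch requires ((not seen) -> (seen and (b or t))) and (seen -> (b or t)); else branch requires (done and (not seen)) or t.
Before the if: ((b and t) -> (((not seen) -> (seen and (b or t))) and (seen -> (b or t)))) and ((not (b and t)) -> ((done and (not seen)) or t))
Before done := not seen: ((b and t) -> (((not seen) -> (seen and (b or t))) and (seen -> (b or t)))) and ((not (b and t)) -> ((not seen) or t))
Answer: WP = ((b and t) -> (((not seen) -> (seen and (b or t))) and (seen -> (b or t)))) and ((not (b and t)) -> ((not seen) or t))


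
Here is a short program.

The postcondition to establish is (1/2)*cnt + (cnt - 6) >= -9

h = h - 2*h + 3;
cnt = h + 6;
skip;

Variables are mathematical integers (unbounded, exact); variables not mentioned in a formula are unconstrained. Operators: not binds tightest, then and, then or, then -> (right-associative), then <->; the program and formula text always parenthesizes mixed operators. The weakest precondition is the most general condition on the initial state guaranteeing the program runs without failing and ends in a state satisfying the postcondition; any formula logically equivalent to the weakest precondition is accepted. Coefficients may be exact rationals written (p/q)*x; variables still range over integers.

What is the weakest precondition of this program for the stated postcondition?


Working backward. After the program, the postcondition (1/2)*cnt + (cnt - 6) >= -9 must hold; in canonical form it is (3/2)*cnt >= -3.
Before skip: (3/2)*cnt >= -3
Before cnt := h + 6: (3/2)*h >= -12
Before h := h - 2*h + 3: (3/2)*h <= 33/2
Answer: WP = (3/2)*h <= 33/2


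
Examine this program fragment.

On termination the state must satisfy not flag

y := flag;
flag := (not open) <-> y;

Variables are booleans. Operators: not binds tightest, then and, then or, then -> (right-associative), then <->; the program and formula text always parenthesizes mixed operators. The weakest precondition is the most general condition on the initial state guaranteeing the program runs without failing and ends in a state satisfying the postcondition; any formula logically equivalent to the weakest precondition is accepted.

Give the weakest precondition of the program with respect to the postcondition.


Working backward. After the program, not flag must hold.
Before flag := (not open) <-> y: not ((not open) <-> y)
Before y := flag: not ((not open) <-> flag)
Answer: WP = not ((not open) <-> flag)


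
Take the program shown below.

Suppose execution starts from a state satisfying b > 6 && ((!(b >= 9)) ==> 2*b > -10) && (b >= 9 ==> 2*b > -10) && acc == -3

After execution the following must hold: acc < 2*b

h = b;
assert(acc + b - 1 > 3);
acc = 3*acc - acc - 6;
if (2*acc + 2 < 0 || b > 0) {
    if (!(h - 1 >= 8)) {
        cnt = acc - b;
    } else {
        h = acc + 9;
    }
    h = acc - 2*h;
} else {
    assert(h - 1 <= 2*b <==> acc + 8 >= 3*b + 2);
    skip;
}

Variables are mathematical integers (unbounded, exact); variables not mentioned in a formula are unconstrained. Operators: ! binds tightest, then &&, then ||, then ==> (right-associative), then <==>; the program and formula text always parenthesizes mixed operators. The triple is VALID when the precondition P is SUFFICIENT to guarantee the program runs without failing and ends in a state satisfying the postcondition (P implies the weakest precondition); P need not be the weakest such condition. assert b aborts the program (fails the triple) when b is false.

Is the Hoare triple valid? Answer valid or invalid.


Working backward. After the program, acc < 2*b must hold.
Then branch requires ((!(h >= 9)) ==> acc < 2*b) && (h >= 9 ==> acc < 2*b); else branch requires (h <= 2*b + 1 <==> acc >= 3*b - 6) && acc < 2*b.
Before the if: ((2*acc < -2 || b > 0) ==> (((!(h >= 9)) ==> acc < 2*b) && (h >= 9 ==> acc < 2*b))) && ((!(2*acc < -2 || b > 0)) ==> ((h <= 2*b + 1 <==> acc >= 3*b - 6) && acc < 2*b))
Before acc := 3*acc - acc - 6: ((4*acc < 10 || b > 0) ==> (((!(h >= 9)) ==> 2*acc < 2*b + 6) && (h >= 9 ==> 2*acc < 2*b + 6))) && ((!(4*acc < 10 || b > 0)) ==> ((h <= 2*b + 1 <==> 2*acc >= 3*b) && 2*acc < 2*b + 6))
Before assert acc + b - 1 > 3: acc + b > 4 && ((4*acc < 10 || b > 0) ==> (((!(h >= 9)) ==> 2*acc < 2*b + 6) && (h >= 9 ==> 2*acc < 2*b + 6))) && ((!(4*acc < 10 || b > 0)) ==> ((h <= 2*b + 1 <==> 2*acc >= 3*b) && 2*acc < 2*b + 6))
Before h := b: acc + b > 4 && ((4*acc < 10 || b > 0) ==> (((!(b >= 9)) ==> 2*acc < 2*b + 6) && (b >= 9 ==> 2*acc < 2*b + 6))) && ((!(4*acc < 10 || b > 0)) ==> ((b >= -1 <==> 2*acc >= 3*b) && 2*acc < 2*b + 6))
The weakest precondition is acc + b > 4 && ((4*acc < 10 || b > 0) ==> (((!(b >= 9)) ==> 2*acc < 2*b + 6) && (b >= 9 ==> 2*acc < 2*b + 6))) && ((!(4*acc < 10 || b > 0)) ==> ((b >= -1 <==> 2*acc >= 3*b) && 2*acc < 2*b + 6)).
Check whether b > 6 && ((!(b >= 9)) ==> 2*b > -10) && (b >= 9 ==> 2*b > -10) && acc == -3 implies it.
Countermodel: at the initial state acc = -3, b = 7, the precondition holds but the weakest precondition fails.
Answer: invalid


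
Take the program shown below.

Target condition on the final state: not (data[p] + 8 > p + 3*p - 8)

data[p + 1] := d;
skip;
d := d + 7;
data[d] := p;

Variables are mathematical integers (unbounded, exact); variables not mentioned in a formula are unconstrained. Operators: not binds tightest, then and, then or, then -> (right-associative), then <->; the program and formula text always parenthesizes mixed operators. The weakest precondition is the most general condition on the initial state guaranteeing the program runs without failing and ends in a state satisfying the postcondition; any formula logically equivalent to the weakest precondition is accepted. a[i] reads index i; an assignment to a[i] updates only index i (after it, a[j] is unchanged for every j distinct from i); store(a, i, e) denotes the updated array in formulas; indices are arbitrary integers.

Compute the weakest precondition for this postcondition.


Working backward. After the program, the postcondition not (data[p] + 8 > p + 3*p - 8) must hold; in canonical form it is not (data[p] > 4*p - 16).
Before data[d] := p: not (store(data, d, p)[p] > 4*p - 16)
Before d := d + 7: not (store(data, d + 7, p)[p] > 4*p - 16)
Before skip: not (store(data, d + 7, p)[p] > 4*p - 16)
Before data[p + 1] := d: not (store(store(data, p + 1, d), d + 7, p)[p] > 4*p - 16)
Answer: WP = not (store(store(data, p + 1, d), d + 7, p)[p] > 4*p - 16)


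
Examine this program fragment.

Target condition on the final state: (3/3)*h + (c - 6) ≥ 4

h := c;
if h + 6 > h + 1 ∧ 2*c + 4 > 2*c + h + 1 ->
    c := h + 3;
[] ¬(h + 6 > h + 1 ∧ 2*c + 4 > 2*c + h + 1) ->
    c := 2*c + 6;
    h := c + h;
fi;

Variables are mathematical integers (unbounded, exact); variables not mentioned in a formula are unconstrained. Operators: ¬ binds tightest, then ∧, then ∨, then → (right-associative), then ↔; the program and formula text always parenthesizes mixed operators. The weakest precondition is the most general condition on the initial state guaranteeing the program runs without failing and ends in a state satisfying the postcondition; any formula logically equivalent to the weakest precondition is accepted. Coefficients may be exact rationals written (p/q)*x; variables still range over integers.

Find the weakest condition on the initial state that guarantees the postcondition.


Working backward. After the program, the postcondition (3/3)*h + (c - 6) ≥ 4 must hold; in canonical form it is c + h ≥ 10.
Then branch requires 2*h ≥ 7; else branch requires 4*c + h ≥ -2.
Before the if: (h < 3 → 2*h ≥ 7) ∧ ((¬(h < 3)) → 4*c + h ≥ -2)
Before h := c: (c < 3 → 2*c ≥ 7) ∧ ((¬(c < 3)) → 5*c ≥ -2)
Answer: WP = (c < 3 → 2*c ≥ 7) ∧ ((¬(c < 3)) → 5*c ≥ -2)


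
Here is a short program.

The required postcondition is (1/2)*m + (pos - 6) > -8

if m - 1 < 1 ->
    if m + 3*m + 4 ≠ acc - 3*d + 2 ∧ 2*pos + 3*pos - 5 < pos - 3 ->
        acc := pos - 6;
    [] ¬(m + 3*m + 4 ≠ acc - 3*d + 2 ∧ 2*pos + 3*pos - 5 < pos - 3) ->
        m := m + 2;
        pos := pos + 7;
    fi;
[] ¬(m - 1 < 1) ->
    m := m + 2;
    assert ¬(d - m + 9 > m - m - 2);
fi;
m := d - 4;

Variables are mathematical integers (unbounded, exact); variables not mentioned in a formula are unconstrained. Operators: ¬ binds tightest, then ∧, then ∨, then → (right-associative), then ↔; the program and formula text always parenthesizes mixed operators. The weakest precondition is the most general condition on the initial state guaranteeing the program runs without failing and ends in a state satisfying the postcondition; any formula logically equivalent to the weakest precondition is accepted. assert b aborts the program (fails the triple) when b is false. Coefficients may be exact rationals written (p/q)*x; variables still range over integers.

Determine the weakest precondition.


Working backward. After the program, the postcondition (1/2)*m + (pos - 6) > -8 must hold; in canonical form it is (1/2)*m + pos > -2.
Before m := d - 4: (1/2)*d + pos > 0
Then branch requires ((3*d + 4*m ≠ acc - 2 ∧ 4*pos < 2) → (1/2)*d + pos > 0) ∧ ((¬(3*d + 4*m ≠ acc - 2 ∧ 4*pos < 2)) → (1/2)*d + pos > -7); else branch requires (¬(d > m - 9)) ∧ (1/2)*d + pos > 0.
Before the if: (m < 2 → (((3*d + 4*m ≠ acc - 2 ∧ 4*pos < 2) → (1/2)*d + pos > 0) ∧ ((¬(3*d + 4*m ≠ acc - 2 ∧ 4*pos < 2)) → (1/2)*d + pos > -7))) ∧ ((¬(m < 2)) → ((¬(d > m - 9)) ∧ (1/2)*d + pos > 0))
Answer: WP = (m < 2 → (((3*d + 4*m ≠ acc - 2 ∧ 4*pos < 2) → (1/2)*d + pos > 0) ∧ ((¬(3*d + 4*m ≠ acc - 2 ∧ 4*pos < 2)) → (1/2)*d + pos > -7))) ∧ ((¬(m < 2)) → ((¬(d > m - 9)) ∧ (1/2)*d + pos > 0))


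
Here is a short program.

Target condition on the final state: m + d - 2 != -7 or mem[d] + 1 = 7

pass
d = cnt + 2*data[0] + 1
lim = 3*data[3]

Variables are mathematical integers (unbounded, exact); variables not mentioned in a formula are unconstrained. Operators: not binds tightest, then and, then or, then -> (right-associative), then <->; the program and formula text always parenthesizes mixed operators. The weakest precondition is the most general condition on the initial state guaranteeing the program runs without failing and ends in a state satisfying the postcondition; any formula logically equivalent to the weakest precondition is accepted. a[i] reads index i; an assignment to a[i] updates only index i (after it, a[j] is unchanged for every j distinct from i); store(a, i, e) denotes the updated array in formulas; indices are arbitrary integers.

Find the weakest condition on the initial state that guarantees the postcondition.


Working backward. After the program, the postcondition m + d - 2 != -7 or mem[d] + 1 = 7 must hold; in canonical form it is d + m != -5 or mem[d] = 6.
Before lim := 3*data[3]: d + m != -5 or mem[d] = 6
Before d := cnt + 2*data[0] + 1: 2*data[0] + cnt + m != -6 or mem[2*data[0] + cnt + 1] = 6
Before skip: 2*data[0] + cnt + m != -6 or mem[2*data[0] + cnt + 1] = 6
Answer: WP = 2*data[0] + cnt + m != -6 or mem[2*data[0] + cnt + 1] = 6


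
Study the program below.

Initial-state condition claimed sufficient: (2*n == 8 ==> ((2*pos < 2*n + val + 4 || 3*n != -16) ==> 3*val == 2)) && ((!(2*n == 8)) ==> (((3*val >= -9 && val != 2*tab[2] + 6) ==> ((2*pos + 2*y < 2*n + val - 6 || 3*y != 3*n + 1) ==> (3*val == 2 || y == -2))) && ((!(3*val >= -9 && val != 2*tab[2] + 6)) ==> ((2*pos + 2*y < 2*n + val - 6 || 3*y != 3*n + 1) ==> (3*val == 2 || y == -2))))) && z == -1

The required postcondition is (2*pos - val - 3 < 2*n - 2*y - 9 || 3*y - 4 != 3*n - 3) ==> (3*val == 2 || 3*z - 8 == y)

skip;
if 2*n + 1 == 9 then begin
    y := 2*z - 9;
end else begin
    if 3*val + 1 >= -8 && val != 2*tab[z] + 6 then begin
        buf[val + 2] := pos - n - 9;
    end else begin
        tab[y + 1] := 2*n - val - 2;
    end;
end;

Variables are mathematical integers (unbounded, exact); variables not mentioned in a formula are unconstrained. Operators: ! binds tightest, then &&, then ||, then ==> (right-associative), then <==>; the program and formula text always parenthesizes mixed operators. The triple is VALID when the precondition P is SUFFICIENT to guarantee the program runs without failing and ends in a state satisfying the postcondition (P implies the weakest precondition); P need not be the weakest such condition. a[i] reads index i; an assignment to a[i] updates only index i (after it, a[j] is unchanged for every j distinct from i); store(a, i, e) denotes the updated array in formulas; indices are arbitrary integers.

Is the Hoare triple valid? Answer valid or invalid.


Working backward. After the program, the postcondition (2*pos - val - 3 < 2*n - 2*y - 9 || 3*y - 4 != 3*n - 3) ==> (3*val == 2 || 3*z - 8 == y) must hold; in canonical form it is (2*pos + 2*y < 2*n + val - 6 || 3*y != 3*n + 1) ==> (3*val == 2 || 3*z == y + 8).
Then branch requires (2*pos + 4*z < 2*n + val + 12 || 6*z != 3*n + 28) ==> (3*val == 2 || z == -1); else branch requires ((3*val >= -9 && val != 2*tab[z] + 6) ==> ((2*pos + 2*y < 2*n + val - 6 || 3*y != 3*n + 1) ==> (3*val == 2 || 3*z == y + 8))) && ((!(3*val >= -9 && val != 2*tab[z] + 6)) ==> ((2*pos + 2*y < 2*n + val - 6 || 3*y != 3*n + 1) ==> (3*val == 2 || 3*z == y + 8))).
Before the if: (2*n == 8 ==> ((2*pos + 4*z < 2*n + val + 12 || 6*z != 3*n + 28) ==> (3*val == 2 || z == -1))) && ((!(2*n == 8)) ==> (((3*val >= -9 && val != 2*tab[z] + 6) ==> ((2*pos + 2*y < 2*n + val - 6 || 3*y != 3*n + 1) ==> (3*val == 2 || 3*z == y + 8))) && ((!(3*val >= -9 && val != 2*tab[z] + 6)) ==> ((2*pos + 2*y < 2*n + val - 6 || 3*y != 3*n + 1) ==> (3*val == 2 || 3*z == y + 8)))))
Before skip: (2*n == 8 ==> ((2*pos + 4*z < 2*n + val + 12 || 6*z != 3*n + 28) ==> (3*val == 2 || z == -1))) && ((!(2*n == 8)) ==> (((3*val >= -9 && val != 2*tab[z] + 6) ==> ((2*pos + 2*y < 2*n + val - 6 || 3*y != 3*n + 1) ==> (3*val == 2 || 3*z == y + 8))) && ((!(3*val >= -9 && val != 2*tab[z] + 6)) ==> ((2*pos + 2*y < 2*n + val - 6 || 3*y != 3*n + 1) ==> (3*val == 2 || 3*z == y + 8)))))
The weakest precondition is (2*n == 8 ==> ((2*pos + 4*z < 2*n + val + 12 || 6*z != 3*n + 28) ==> (3*val == 2 || z == -1))) && ((!(2*n == 8)) ==> (((3*val >= -9 && val != 2*tab[z] + 6) ==> ((2*pos + 2*y < 2*n + val - 6 || 3*y != 3*n + 1) ==> (3*val == 2 || 3*z == y + 8))) && ((!(3*val >= -9 && val != 2*tab[z] + 6)) ==> ((2*pos + 2*y < 2*n + val - 6 || 3*y != 3*n + 1) ==> (3*val == 2 || 3*z == y + 8))))).
Check whether (2*n == 8 ==> ((2*pos < 2*n + val + 4 || 3*n != -16) ==> 3*val == 2)) && ((!(2*n == 8)) ==> (((3*val >= -9 && val != 2*tab[2] + 6) ==> ((2*pos + 2*y < 2*n + val - 6 || 3*y != 3*n + 1) ==> (3*val == 2 || y == -2))) && ((!(3*val >= -9 && val != 2*tab[2] + 6)) ==> ((2*pos + 2*y < 2*n + val - 6 || 3*y != 3*n + 1) ==> (3*val == 2 || y == -2))))) && z == -1 implies it.
Countermodel: at the initial state n = 3, pos = 0, tab = {[-1] = 0, [2] = 0, elsewhere 0}, val = 0, y = -2, z = -1, the precondition holds but the weakest precondition fails.
Answer: invalid


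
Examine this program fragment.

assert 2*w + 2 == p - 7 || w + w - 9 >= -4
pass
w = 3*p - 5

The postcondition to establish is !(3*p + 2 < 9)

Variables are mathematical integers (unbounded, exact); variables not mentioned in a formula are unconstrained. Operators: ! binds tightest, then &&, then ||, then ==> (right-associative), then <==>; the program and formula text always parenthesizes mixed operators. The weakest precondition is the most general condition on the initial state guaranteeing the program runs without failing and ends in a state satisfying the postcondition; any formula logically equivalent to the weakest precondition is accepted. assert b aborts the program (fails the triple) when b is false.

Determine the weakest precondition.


Working backward. After the program, the postcondition !(3*p + 2 < 9) must hold; in canonical form it is !(3*p < 7).
Before w := 3*p - 5: !(3*p < 7)
Before skip: !(3*p < 7)
Before assert 2*w + 2 == p - 7 || w + w - 9 >= -4: (2*w == p - 9 || 2*w >= 5) && (!(3*p < 7))
Answer: WP = (2*w == p - 9 || 2*w >= 5) && (!(3*p < 7))


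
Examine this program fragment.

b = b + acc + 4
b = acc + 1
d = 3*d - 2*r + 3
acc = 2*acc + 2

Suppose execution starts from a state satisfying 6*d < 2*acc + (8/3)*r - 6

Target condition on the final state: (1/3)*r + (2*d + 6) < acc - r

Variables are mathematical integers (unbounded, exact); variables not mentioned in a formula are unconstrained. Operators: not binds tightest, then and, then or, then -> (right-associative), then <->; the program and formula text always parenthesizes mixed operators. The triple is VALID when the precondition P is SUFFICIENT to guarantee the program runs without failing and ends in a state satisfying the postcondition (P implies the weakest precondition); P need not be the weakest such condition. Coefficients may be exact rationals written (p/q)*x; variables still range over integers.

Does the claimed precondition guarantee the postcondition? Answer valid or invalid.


Working backward. After the program, the postcondition (1/3)*r + (2*d + 6) < acc - r must hold; in canonical form it is 2*d + (4/3)*r < acc - 6.
Before acc := 2*acc + 2: 2*d + (4/3)*r < 2*acc - 4
Before d := 3*d - 2*r + 3: 6*d < 2*acc + (8/3)*r - 10
Before b := acc + 1: 6*d < 2*acc + (8/3)*r - 10
Before b := b + acc + 4: 6*d < 2*acc + (8/3)*r - 10
The weakest precondition is 6*d < 2*acc + (8/3)*r - 10.
Check whether 6*d < 2*acc + (8/3)*r - 6 implies it.
Countermodel: at the initial state acc = 0, d = -2, r = -2, the precondition holds but the weakest precondition fails.
Answer: invalid


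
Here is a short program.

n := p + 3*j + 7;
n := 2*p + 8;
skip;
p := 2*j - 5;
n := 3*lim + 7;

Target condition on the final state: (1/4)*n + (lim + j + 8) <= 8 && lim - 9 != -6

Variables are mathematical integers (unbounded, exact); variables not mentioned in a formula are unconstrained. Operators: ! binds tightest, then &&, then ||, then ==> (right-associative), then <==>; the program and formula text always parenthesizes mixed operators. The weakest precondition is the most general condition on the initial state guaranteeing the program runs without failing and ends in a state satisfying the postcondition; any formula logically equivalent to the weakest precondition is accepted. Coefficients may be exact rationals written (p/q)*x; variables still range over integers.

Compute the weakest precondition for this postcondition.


Working backward. After the program, the postcondition (1/4)*n + (lim + j + 8) <= 8 && lim - 9 != -6 must hold; in canonical form it is j + lim + (1/4)*n <= 0 && lim != 3.
Before n := 3*lim + 7: j + (7/4)*lim <= -7/4 && lim != 3
Before p := 2*j - 5: j + (7/4)*lim <= -7/4 && lim != 3
Before skip: j + (7/4)*lim <= -7/4 && lim != 3
Before n := 2*p + 8: j + (7/4)*lim <= -7/4 && lim != 3
Before n := p + 3*j + 7: j + (7/4)*lim <= -7/4 && lim != 3
Answer: WP = j + (7/4)*lim <= -7/4 && lim != 3


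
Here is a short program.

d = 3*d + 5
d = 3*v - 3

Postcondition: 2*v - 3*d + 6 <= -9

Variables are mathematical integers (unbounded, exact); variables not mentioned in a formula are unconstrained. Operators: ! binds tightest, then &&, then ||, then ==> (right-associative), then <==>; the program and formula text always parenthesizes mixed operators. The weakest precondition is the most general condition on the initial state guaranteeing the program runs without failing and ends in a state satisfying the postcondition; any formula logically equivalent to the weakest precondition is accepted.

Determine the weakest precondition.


Working backward. After the program, the postcondition 2*v - 3*d + 6 <= -9 must hold; in canonical form it is 2*v <= 3*d - 15.
Before d := 3*v - 3: 7*v >= 24
Before d := 3*d + 5: 7*v >= 24
Answer: WP = 7*v >= 24


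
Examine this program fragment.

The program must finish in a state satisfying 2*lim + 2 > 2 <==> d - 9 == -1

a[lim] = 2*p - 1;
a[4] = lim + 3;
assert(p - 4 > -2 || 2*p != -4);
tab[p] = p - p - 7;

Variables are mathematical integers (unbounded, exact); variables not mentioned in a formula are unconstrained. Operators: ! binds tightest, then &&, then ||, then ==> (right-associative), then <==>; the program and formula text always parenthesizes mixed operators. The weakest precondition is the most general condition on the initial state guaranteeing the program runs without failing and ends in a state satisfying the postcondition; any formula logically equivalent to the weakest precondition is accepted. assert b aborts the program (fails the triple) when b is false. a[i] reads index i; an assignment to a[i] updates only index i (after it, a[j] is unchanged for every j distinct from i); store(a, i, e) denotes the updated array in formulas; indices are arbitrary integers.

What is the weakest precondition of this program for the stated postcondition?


Working backward. After the program, the postcondition 2*lim + 2 > 2 <==> d - 9 == -1 must hold; in canonical form it is 2*lim > 0 <==> d == 8.
Before tab[p] := p - p - 7: 2*lim > 0 <==> d == 8
Before assert p - 4 > -2 || 2*p != -4: (p > 2 || 2*p != -4) && (2*lim > 0 <==> d == 8)
Before a[4] := lim + 3: (p > 2 || 2*p != -4) && (2*lim > 0 <==> d == 8)
Before a[lim] := 2*p - 1: (p > 2 || 2*p != -4) && (2*lim > 0 <==> d == 8)
Answer: WP = (p > 2 || 2*p != -4) && (2*lim > 0 <==> d == 8)


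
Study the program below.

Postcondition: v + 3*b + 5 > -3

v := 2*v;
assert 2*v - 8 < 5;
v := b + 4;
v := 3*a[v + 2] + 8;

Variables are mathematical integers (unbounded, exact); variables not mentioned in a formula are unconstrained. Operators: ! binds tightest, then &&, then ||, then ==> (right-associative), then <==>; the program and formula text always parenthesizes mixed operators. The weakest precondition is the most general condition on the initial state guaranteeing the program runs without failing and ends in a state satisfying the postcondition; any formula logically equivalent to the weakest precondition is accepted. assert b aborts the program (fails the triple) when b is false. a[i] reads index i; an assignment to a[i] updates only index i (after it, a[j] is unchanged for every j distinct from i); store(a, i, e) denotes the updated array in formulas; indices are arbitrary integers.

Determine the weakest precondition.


Working backward. After the program, the postcondition v + 3*b + 5 > -3 must hold; in canonical form it is 3*b + v > -8.
Before v := 3*a[v + 2] + 8: 3*a[v + 2] + 3*b > -16
Before v := b + 4: 3*a[b + 6] + 3*b > -16
Before assert 2*v - 8 < 5: 2*v < 13 && 3*a[b + 6] + 3*b > -16
Before v := 2*v: 4*v < 13 && 3*a[b + 6] + 3*b > -16
Answer: WP = 4*v < 13 && 3*a[b + 6] + 3*b > -16
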